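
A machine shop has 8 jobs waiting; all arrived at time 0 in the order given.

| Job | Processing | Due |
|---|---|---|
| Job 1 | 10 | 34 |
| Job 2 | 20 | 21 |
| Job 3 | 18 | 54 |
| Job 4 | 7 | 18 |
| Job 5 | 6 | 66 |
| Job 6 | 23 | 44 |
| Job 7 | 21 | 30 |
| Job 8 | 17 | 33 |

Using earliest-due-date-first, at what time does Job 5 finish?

122

EDD (increasing due date): Job 4 Job 2 Job 7 Job 8 Job 1 Job 6 Job 3 Job 5.
Job 4: 0→7
Job 2: 7→27
Job 7: 27→48
Job 8: 48→65
Job 1: 65→75
Job 6: 75→98
Job 3: 98→116
Job 5: 116→122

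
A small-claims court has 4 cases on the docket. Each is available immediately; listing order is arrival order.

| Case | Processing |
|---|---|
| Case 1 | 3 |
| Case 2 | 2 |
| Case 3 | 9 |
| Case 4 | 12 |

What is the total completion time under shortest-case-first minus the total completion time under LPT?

-36

SPT (increasing processing time): Case 2 Case 1 Case 3 Case 4.
Case 2: 0→2
Case 1: 2→5
Case 3: 5→14
Case 4: 14→26
Sum = 2+5+14+26 = 47.
LPT (decreasing processing time): Case 4 Case 3 Case 1 Case 2.
Case 4: 0→12
Case 3: 12→21
Case 1: 21→24
Case 2: 24→26
Sum = 12+21+24+26 = 83.
Difference = 47 − 83 = -36.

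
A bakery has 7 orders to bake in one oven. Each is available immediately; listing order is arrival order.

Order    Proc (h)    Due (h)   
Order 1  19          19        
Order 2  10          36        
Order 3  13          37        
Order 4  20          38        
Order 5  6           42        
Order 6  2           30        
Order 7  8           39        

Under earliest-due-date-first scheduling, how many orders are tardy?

4

EDD (increasing due date): Order 1 Order 6 Order 2 Order 3 Order 4 Order 7 Order 5.
Order 1: 0→19, due 19, tardiness 0
Order 6: 19→21, due 30, tardiness 0
Order 2: 21→31, due 36, tardiness 0
Order 3: 31→44, due 37, tardiness 7
Order 4: 44→64, due 38, tardiness 26
Order 7: 64→72, due 39, tardiness 33
Order 5: 72→78, due 42, tardiness 36
Late orders: 4.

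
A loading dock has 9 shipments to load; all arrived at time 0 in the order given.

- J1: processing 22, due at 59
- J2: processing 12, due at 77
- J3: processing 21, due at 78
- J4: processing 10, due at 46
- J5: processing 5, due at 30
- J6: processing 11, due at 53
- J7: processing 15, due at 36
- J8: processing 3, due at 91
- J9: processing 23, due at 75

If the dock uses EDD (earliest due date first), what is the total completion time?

584

EDD (increasing due date): J5 J7 J4 J6 J1 J9 J2 J3 J8.
J5: 0→5
J7: 5→20
J4: 20→30
J6: 30→41
J1: 41→63
J9: 63→86
J2: 86→98
J3: 98→119
J8: 119→122
Sum = 5+20+30+41+63+86+98+119+122 = 584.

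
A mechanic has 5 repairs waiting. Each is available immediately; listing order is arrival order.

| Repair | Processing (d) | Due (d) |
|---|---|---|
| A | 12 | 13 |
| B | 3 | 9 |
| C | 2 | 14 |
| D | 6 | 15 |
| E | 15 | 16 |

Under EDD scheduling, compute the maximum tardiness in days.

22

EDD (increasing due date): B A C D E.
B: 0→3, due 9, tardiness 0
A: 3→15, due 13, tardiness 2
C: 15→17, due 14, tardiness 3
D: 17→23, due 15, tardiness 8
E: 23→38, due 16, tardiness 22
Maximum = 22.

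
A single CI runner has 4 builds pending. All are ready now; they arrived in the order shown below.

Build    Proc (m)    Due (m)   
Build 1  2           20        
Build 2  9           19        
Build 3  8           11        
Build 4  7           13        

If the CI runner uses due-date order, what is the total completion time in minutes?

73

EDD (increasing due date): Build 3 Build 4 Build 2 Build 1.
Build 3: 0→8
Build 4: 8→15
Build 2: 15→24
Build 1: 24→26
Sum = 8+15+24+26 = 73.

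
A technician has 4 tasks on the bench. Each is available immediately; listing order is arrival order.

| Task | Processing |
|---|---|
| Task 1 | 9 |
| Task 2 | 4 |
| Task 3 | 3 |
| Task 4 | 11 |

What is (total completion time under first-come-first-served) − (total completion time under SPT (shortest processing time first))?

FIFO (arrival order): Task 1 Task 2 Task 3 Task 4.
Task 1: 0→9
Task 2: 9→13
Task 3: 13→16
Task 4: 16→27
Sum = 9+13+16+27 = 65.
SPT (increasing processing time): Task 3 Task 2 Task 1 Task 4.
Task 3: 0→3
Task 2: 3→7
Task 1: 7→16
Task 4: 16→27
Sum = 3+7+16+27 = 53.
Difference = 65 − 53 = 12.

12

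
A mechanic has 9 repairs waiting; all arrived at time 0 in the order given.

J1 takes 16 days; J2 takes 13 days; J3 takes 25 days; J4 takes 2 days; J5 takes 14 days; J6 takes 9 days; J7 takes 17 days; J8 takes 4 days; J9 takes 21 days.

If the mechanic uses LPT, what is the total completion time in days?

LPT (decreasing processing time): J3 J9 J7 J1 J5 J2 J6 J8 J4.
J3: 0→25
J9: 25→46
J7: 46→63
J1: 63→79
J5: 79→93
J2: 93→106
J6: 106→115
J8: 115→119
J4: 119→121
Sum = 25+46+63+79+93+106+115+119+121 = 767.

767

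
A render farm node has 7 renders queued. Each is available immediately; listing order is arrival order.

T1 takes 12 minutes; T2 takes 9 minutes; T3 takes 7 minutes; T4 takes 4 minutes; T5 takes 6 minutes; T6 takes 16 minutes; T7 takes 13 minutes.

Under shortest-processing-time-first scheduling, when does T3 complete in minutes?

17

SPT (increasing processing time): T4 T5 T3 T2 T1 T7 T6.
T4: 0→4
T5: 4→10
T3: 10→17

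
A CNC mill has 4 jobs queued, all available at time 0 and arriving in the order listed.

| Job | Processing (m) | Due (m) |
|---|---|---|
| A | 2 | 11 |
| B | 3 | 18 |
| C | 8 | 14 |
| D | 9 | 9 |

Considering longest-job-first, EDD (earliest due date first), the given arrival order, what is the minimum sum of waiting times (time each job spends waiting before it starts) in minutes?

LPT (decreasing processing time): D C B A.
D: waits 0, runs 0→9
C: waits 9, runs 9→17
B: waits 17, runs 17→20
A: waits 20, runs 20→22
Sum = 0+9+17+20 = 46.
EDD (increasing due date): D A C B.
D: waits 0, runs 0→9
A: waits 9, runs 9→11
C: waits 11, runs 11→19
B: waits 19, runs 19→22
Sum = 0+9+11+19 = 39.
FIFO (arrival order): A B C D.
A: waits 0, runs 0→2
B: waits 2, runs 2→5
C: waits 5, runs 5→13
D: waits 13, runs 13→22
Sum = 0+2+5+13 = 20.
LPT 46, EDD 39, FIFO 20 → minimum 20.

20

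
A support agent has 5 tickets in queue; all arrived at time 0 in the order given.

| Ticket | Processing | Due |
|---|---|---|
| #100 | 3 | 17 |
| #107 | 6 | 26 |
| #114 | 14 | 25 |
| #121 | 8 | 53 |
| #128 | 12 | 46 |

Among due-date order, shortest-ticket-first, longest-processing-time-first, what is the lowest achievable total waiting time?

EDD (increasing due date): #100 #114 #107 #128 #121.
#100: waits 0, runs 0→3
#114: waits 3, runs 3→17
#107: waits 17, runs 17→23
#128: waits 23, runs 23→35
#121: waits 35, runs 35→43
Sum = 0+3+17+23+35 = 78.
SPT (increasing processing time): #100 #107 #121 #128 #114.
#100: waits 0, runs 0→3
#107: waits 3, runs 3→9
#121: waits 9, runs 9→17
#128: waits 17, runs 17→29
#114: waits 29, runs 29→43
Sum = 0+3+9+17+29 = 58.
LPT (decreasing processing time): #114 #128 #121 #107 #100.
#114: waits 0, runs 0→14
#128: waits 14, runs 14→26
#121: waits 26, runs 26→34
#107: waits 34, runs 34→40
#100: waits 40, runs 40→43
Sum = 0+14+26+34+40 = 114.
EDD 78, SPT 58, LPT 114 → minimum 58.

58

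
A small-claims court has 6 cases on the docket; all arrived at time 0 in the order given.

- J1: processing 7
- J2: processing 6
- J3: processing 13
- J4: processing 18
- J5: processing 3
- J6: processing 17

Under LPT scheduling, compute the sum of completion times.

LPT (decreasing processing time): J4 J6 J3 J1 J2 J5.
J4: 0→18
J6: 18→35
J3: 35→48
J1: 48→55
J2: 55→61
J5: 61→64
Sum = 18+35+48+55+61+64 = 281.

281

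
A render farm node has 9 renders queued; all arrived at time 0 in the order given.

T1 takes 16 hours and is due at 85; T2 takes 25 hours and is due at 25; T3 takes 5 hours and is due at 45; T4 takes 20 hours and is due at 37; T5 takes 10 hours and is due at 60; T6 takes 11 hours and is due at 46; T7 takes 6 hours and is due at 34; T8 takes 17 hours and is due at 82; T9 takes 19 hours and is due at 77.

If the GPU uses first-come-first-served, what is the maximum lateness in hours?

FIFO (arrival order): T1 T2 T3 T4 T5 T6 T7 T8 T9.
T1: 0→16, due 85, lateness -69
T2: 16→41, due 25, lateness 16
T3: 41→46, due 45, lateness 1
T4: 46→66, due 37, lateness 29
T5: 66→76, due 60, lateness 16
T6: 76→87, due 46, lateness 41
T7: 87→93, due 34, lateness 59
T8: 93→110, due 82, lateness 28
T9: 110→129, due 77, lateness 52
Maximum = 59.

59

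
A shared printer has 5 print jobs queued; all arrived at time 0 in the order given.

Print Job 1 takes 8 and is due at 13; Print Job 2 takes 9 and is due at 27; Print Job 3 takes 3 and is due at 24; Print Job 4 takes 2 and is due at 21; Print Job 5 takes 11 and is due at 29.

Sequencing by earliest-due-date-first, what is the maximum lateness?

4

EDD (increasing due date): Print Job 1 Print Job 4 Print Job 3 Print Job 2 Print Job 5.
Print Job 1: 0→8, due 13, lateness -5
Print Job 4: 8→10, due 21, lateness -11
Print Job 3: 10→13, due 24, lateness -11
Print Job 2: 13→22, due 27, lateness -5
Print Job 5: 22→33, due 29, lateness 4
Maximum = 4.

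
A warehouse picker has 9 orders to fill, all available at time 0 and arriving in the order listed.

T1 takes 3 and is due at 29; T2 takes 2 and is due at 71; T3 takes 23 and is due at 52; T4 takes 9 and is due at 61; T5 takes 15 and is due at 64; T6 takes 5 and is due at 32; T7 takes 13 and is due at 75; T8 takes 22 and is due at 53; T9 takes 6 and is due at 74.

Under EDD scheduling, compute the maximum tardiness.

EDD (increasing due date): T1 T6 T3 T8 T4 T5 T2 T9 T7.
T1: 0→3, due 29, tardiness 0
T6: 3→8, due 32, tardiness 0
T3: 8→31, due 52, tardiness 0
T8: 31→53, due 53, tardiness 0
T4: 53→62, due 61, tardiness 1
T5: 62→77, due 64, tardiness 13
T2: 77→79, due 71, tardiness 8
T9: 79→85, due 74, tardiness 11
T7: 85→98, due 75, tardiness 23
Maximum = 23.

23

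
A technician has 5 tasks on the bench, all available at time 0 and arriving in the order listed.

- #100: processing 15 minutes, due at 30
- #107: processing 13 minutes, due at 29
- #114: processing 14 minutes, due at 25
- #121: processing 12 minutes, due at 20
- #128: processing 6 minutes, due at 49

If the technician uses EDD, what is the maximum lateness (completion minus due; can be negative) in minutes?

24

EDD (increasing due date): #121 #114 #107 #100 #128.
#121: 0→12, due 20, lateness -8
#114: 12→26, due 25, lateness 1
#107: 26→39, due 29, lateness 10
#100: 39→54, due 30, lateness 24
#128: 54→60, due 49, lateness 11
Maximum = 24.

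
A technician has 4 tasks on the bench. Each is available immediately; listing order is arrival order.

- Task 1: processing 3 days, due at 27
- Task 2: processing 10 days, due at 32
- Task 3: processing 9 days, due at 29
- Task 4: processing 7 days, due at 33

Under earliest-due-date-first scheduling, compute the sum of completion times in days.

EDD (increasing due date): Task 1 Task 3 Task 2 Task 4.
Task 1: 0→3
Task 3: 3→12
Task 2: 12→22
Task 4: 22→29
Sum = 3+12+22+29 = 66.

66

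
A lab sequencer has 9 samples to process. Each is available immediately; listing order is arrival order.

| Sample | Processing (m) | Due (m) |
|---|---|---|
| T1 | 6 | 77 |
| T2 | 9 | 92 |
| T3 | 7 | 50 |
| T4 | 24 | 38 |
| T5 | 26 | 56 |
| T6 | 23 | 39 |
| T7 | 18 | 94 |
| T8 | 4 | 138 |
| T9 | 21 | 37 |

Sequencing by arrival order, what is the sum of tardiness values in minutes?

200

FIFO (arrival order): T1 T2 T3 T4 T5 T6 T7 T8 T9.
T1: 0→6, due 77, tardiness 0
T2: 6→15, due 92, tardiness 0
T3: 15→22, due 50, tardiness 0
T4: 22→46, due 38, tardiness 8
T5: 46→72, due 56, tardiness 16
T6: 72→95, due 39, tardiness 56
T7: 95→113, due 94, tardiness 19
T8: 113→117, due 138, tardiness 0
T9: 117→138, due 37, tardiness 101
Sum = 0+0+0+8+16+56+19+0+101 = 200.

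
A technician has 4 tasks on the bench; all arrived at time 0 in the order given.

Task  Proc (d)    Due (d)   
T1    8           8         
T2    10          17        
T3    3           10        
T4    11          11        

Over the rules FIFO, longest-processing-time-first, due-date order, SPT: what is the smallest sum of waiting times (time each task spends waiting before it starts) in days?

FIFO (arrival order): T1 T2 T3 T4.
T1: waits 0, runs 0→8
T2: waits 8, runs 8→18
T3: waits 18, runs 18→21
T4: waits 21, runs 21→32
Sum = 0+8+18+21 = 47.
LPT (decreasing processing time): T4 T2 T1 T3.
T4: waits 0, runs 0→11
T2: waits 11, runs 11→21
T1: waits 21, runs 21→29
T3: waits 29, runs 29→32
Sum = 0+11+21+29 = 61.
EDD (increasing due date): T1 T3 T4 T2.
T1: waits 0, runs 0→8
T3: waits 8, runs 8→11
T4: waits 11, runs 11→22
T2: waits 22, runs 22→32
Sum = 0+8+11+22 = 41.
SPT (increasing processing time): T3 T1 T2 T4.
T3: waits 0, runs 0→3
T1: waits 3, runs 3→11
T2: waits 11, runs 11→21
T4: waits 21, runs 21→32
Sum = 0+3+11+21 = 35.
FIFO 47, LPT 61, EDD 41, SPT 35 → minimum 35.

35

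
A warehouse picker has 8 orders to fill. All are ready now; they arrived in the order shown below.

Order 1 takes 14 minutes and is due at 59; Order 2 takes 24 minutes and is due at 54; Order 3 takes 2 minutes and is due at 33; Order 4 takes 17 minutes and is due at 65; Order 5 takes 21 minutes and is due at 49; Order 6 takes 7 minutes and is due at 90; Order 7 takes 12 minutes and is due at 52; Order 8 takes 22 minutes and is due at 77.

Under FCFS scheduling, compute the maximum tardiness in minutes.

FIFO (arrival order): Order 1 Order 2 Order 3 Order 4 Order 5 Order 6 Order 7 Order 8.
Order 1: 0→14, due 59, tardiness 0
Order 2: 14→38, due 54, tardiness 0
Order 3: 38→40, due 33, tardiness 7
Order 4: 40→57, due 65, tardiness 0
Order 5: 57→78, due 49, tardiness 29
Order 6: 78→85, due 90, tardiness 0
Order 7: 85→97, due 52, tardiness 45
Order 8: 97→119, due 77, tardiness 42
Maximum = 45.

45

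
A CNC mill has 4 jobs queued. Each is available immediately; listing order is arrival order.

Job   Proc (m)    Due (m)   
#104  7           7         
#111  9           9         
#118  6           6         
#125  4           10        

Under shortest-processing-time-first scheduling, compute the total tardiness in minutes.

SPT (increasing processing time): #125 #118 #104 #111.
#125: 0→4, due 10, tardiness 0
#118: 4→10, due 6, tardiness 4
#104: 10→17, due 7, tardiness 10
#111: 17→26, due 9, tardiness 17
Sum = 0+4+10+17 = 31.

31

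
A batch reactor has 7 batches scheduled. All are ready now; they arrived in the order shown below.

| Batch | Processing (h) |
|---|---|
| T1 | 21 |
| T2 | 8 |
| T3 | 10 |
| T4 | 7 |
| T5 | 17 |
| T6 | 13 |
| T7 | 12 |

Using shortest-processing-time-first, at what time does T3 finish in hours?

SPT (increasing processing time): T4 T2 T3 T7 T6 T5 T1.
T4: 0→7
T2: 7→15
T3: 15→25

25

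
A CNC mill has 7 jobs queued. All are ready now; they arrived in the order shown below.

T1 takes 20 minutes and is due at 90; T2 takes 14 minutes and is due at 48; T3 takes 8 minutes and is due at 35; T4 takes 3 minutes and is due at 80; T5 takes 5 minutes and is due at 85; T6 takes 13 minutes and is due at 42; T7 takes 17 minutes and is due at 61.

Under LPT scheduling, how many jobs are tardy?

LPT (decreasing processing time): T1 T7 T2 T6 T3 T5 T4.
T1: 0→20, due 90, tardiness 0
T7: 20→37, due 61, tardiness 0
T2: 37→51, due 48, tardiness 3
T6: 51→64, due 42, tardiness 22
T3: 64→72, due 35, tardiness 37
T5: 72→77, due 85, tardiness 0
T4: 77→80, due 80, tardiness 0
Late jobs: 3.

3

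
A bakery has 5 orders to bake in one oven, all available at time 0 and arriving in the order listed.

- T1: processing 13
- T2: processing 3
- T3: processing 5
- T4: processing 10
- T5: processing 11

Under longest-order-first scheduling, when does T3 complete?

LPT (decreasing processing time): T1 T5 T4 T3 T2.
T1: 0→13
T5: 13→24
T4: 24→34
T3: 34→39

39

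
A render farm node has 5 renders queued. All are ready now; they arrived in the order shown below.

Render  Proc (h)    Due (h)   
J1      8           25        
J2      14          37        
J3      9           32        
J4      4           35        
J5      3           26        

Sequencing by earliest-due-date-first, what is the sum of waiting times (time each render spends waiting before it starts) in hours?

EDD (increasing due date): J1 J5 J3 J4 J2.
J1: waits 0, runs 0→8
J5: waits 8, runs 8→11
J3: waits 11, runs 11→20
J4: waits 20, runs 20→24
J2: waits 24, runs 24→38
Sum = 0+8+11+20+24 = 63.

63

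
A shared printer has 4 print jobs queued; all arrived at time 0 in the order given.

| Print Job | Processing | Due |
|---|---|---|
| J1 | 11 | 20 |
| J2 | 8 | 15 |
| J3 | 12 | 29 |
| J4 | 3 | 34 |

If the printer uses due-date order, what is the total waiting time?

EDD (increasing due date): J2 J1 J3 J4.
J2: waits 0, runs 0→8
J1: waits 8, runs 8→19
J3: waits 19, runs 19→31
J4: waits 31, runs 31→34
Sum = 0+8+19+31 = 58.

58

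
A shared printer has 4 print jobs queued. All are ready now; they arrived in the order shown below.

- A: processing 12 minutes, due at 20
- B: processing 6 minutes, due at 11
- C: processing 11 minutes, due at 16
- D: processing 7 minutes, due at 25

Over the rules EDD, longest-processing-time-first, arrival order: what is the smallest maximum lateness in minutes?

EDD (increasing due date): B C A D.
B: 0→6, due 11, lateness -5
C: 6→17, due 16, lateness 1
A: 17→29, due 20, lateness 9
D: 29→36, due 25, lateness 11
Maximum = 11.
LPT (decreasing processing time): A C D B.
A: 0→12, due 20, lateness -8
C: 12→23, due 16, lateness 7
D: 23→30, due 25, lateness 5
B: 30→36, due 11, lateness 25
Maximum = 25.
FIFO (arrival order): A B C D.
A: 0→12, due 20, lateness -8
B: 12→18, due 11, lateness 7
C: 18→29, due 16, lateness 13
D: 29→36, due 25, lateness 11
Maximum = 13.
EDD 11, LPT 25, FIFO 13 → minimum 11.

11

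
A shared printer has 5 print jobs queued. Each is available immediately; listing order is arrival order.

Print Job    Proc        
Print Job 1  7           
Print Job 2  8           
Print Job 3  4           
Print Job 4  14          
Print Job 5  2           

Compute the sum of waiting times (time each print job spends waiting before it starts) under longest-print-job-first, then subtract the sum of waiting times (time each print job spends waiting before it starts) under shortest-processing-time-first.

LPT (decreasing processing time): Print Job 4 Print Job 2 Print Job 1 Print Job 3 Print Job 5.
Print Job 4: waits 0, runs 0→14
Print Job 2: waits 14, runs 14→22
Print Job 1: waits 22, runs 22→29
Print Job 3: waits 29, runs 29→33
Print Job 5: waits 33, runs 33→35
Sum = 0+14+22+29+33 = 98.
SPT (increasing processing time): Print Job 5 Print Job 3 Print Job 1 Print Job 2 Print Job 4.
Print Job 5: waits 0, runs 0→2
Print Job 3: waits 2, runs 2→6
Print Job 1: waits 6, runs 6→13
Print Job 2: waits 13, runs 13→21
Print Job 4: waits 21, runs 21→35
Sum = 0+2+6+13+21 = 42.
Difference = 98 − 42 = 56.

56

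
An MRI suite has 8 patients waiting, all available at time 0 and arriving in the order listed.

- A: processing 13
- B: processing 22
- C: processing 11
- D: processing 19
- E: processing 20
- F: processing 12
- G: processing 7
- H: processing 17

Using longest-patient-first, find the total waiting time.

511

LPT (decreasing processing time): B E D H A F C G.
B: waits 0, runs 0→22
E: waits 22, runs 22→42
D: waits 42, runs 42→61
H: waits 61, runs 61→78
A: waits 78, runs 78→91
F: waits 91, runs 91→103
C: waits 103, runs 103→114
G: waits 114, runs 114→121
Sum = 0+22+42+61+78+91+103+114 = 511.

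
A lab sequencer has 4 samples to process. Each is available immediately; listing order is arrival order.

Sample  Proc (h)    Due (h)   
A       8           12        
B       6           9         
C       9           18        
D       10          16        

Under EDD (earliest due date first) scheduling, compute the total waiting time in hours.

44

EDD (increasing due date): B A D C.
B: waits 0, runs 0→6
A: waits 6, runs 6→14
D: waits 14, runs 14→24
C: waits 24, runs 24→33
Sum = 0+6+14+24 = 44.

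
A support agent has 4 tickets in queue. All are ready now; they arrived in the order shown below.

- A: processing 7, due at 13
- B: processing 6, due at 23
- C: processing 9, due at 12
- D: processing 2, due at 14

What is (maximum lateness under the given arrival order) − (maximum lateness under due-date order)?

6

FIFO (arrival order): A B C D.
A: 0→7, due 13, lateness -6
B: 7→13, due 23, lateness -10
C: 13→22, due 12, lateness 10
D: 22→24, due 14, lateness 10
Maximum = 10.
EDD (increasing due date): C A D B.
C: 0→9, due 12, lateness -3
A: 9→16, due 13, lateness 3
D: 16→18, due 14, lateness 4
B: 18→24, due 23, lateness 1
Maximum = 4.
Difference = 10 − 4 = 6.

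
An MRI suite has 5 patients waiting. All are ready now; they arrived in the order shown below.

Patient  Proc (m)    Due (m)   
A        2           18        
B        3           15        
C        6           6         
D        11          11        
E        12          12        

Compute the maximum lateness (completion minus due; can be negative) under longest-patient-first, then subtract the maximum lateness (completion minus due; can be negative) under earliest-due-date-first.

LPT (decreasing processing time): E D C B A.
E: 0→12, due 12, lateness 0
D: 12→23, due 11, lateness 12
C: 23→29, due 6, lateness 23
B: 29→32, due 15, lateness 17
A: 32→34, due 18, lateness 16
Maximum = 23.
EDD (increasing due date): C D E B A.
C: 0→6, due 6, lateness 0
D: 6→17, due 11, lateness 6
E: 17→29, due 12, lateness 17
B: 29→32, due 15, lateness 17
A: 32→34, due 18, lateness 16
Maximum = 17.
Difference = 23 − 17 = 6.

6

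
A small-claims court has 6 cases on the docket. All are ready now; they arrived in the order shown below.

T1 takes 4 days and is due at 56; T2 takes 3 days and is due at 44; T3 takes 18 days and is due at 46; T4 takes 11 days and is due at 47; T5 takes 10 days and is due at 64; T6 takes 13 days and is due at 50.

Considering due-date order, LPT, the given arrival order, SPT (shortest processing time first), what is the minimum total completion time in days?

EDD (increasing due date): T2 T3 T4 T6 T1 T5.
T2: 0→3
T3: 3→21
T4: 21→32
T6: 32→45
T1: 45→49
T5: 49→59
Sum = 3+21+32+45+49+59 = 209.
LPT (decreasing processing time): T3 T6 T4 T5 T1 T2.
T3: 0→18
T6: 18→31
T4: 31→42
T5: 42→52
T1: 52→56
T2: 56→59
Sum = 18+31+42+52+56+59 = 258.
FIFO (arrival order): T1 T2 T3 T4 T5 T6.
T1: 0→4
T2: 4→7
T3: 7→25
T4: 25→36
T5: 36→46
T6: 46→59
Sum = 4+7+25+36+46+59 = 177.
SPT (increasing processing time): T2 T1 T5 T4 T6 T3.
T2: 0→3
T1: 3→7
T5: 7→17
T4: 17→28
T6: 28→41
T3: 41→59
Sum = 3+7+17+28+41+59 = 155.
EDD 209, LPT 258, FIFO 177, SPT 155 → minimum 155.

155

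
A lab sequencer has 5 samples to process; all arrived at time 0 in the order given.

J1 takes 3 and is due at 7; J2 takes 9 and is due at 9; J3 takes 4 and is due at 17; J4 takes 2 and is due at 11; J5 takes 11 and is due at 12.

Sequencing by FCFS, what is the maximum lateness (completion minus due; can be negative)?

17

FIFO (arrival order): J1 J2 J3 J4 J5.
J1: 0→3, due 7, lateness -4
J2: 3→12, due 9, lateness 3
J3: 12→16, due 17, lateness -1
J4: 16→18, due 11, lateness 7
J5: 18→29, due 12, lateness 17
Maximum = 17.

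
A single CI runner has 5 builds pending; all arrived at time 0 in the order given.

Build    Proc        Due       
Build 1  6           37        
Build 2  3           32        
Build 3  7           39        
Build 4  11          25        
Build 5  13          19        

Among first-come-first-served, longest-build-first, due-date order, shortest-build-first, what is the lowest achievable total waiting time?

FIFO (arrival order): Build 1 Build 2 Build 3 Build 4 Build 5.
Build 1: waits 0, runs 0→6
Build 2: waits 6, runs 6→9
Build 3: waits 9, runs 9→16
Build 4: waits 16, runs 16→27
Build 5: waits 27, runs 27→40
Sum = 0+6+9+16+27 = 58.
LPT (decreasing processing time): Build 5 Build 4 Build 3 Build 1 Build 2.
Build 5: waits 0, runs 0→13
Build 4: waits 13, runs 13→24
Build 3: waits 24, runs 24→31
Build 1: waits 31, runs 31→37
Build 2: waits 37, runs 37→40
Sum = 0+13+24+31+37 = 105.
EDD (increasing due date): Build 5 Build 4 Build 2 Build 1 Build 3.
Build 5: waits 0, runs 0→13
Build 4: waits 13, runs 13→24
Build 2: waits 24, runs 24→27
Build 1: waits 27, runs 27→33
Build 3: waits 33, runs 33→40
Sum = 0+13+24+27+33 = 97.
SPT (increasing processing time): Build 2 Build 1 Build 3 Build 4 Build 5.
Build 2: waits 0, runs 0→3
Build 1: waits 3, runs 3→9
Build 3: waits 9, runs 9→16
Build 4: waits 16, runs 16→27
Build 5: waits 27, runs 27→40
Sum = 0+3+9+16+27 = 55.
FIFO 58, LPT 105, EDD 97, SPT 55 → minimum 55.

55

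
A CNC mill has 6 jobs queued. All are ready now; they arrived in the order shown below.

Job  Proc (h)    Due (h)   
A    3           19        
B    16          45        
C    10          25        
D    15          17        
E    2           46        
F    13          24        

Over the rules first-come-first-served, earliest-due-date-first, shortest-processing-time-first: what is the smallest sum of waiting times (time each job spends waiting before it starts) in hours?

93

FIFO (arrival order): A B C D E F.
A: waits 0, runs 0→3
B: waits 3, runs 3→19
C: waits 19, runs 19→29
D: waits 29, runs 29→44
E: waits 44, runs 44→46
F: waits 46, runs 46→59
Sum = 0+3+19+29+44+46 = 141.
EDD (increasing due date): D A F C B E.
D: waits 0, runs 0→15
A: waits 15, runs 15→18
F: waits 18, runs 18→31
C: waits 31, runs 31→41
B: waits 41, runs 41→57
E: waits 57, runs 57→59
Sum = 0+15+18+31+41+57 = 162.
SPT (increasing processing time): E A C F D B.
E: waits 0, runs 0→2
A: waits 2, runs 2→5
C: waits 5, runs 5→15
F: waits 15, runs 15→28
D: waits 28, runs 28→43
B: waits 43, runs 43→59
Sum = 0+2+5+15+28+43 = 93.
FIFO 141, EDD 162, SPT 93 → minimum 93.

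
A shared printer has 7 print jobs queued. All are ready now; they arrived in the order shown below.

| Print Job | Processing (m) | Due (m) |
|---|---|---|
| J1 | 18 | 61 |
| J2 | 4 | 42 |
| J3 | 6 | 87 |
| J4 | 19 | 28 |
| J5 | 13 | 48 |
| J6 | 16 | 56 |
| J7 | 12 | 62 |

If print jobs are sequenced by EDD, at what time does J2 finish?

23

EDD (increasing due date): J4 J2 J5 J6 J1 J7 J3.
J4: 0→19
J2: 19→23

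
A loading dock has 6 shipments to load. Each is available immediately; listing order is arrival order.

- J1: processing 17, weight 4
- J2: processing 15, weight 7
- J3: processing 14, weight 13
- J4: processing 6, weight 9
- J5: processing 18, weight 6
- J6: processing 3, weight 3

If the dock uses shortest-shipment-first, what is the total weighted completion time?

SPT (increasing processing time): J6 J4 J3 J2 J1 J5.
J6: finishes 3, weight 3, w·C = 9
J4: finishes 9, weight 9, w·C = 81
J3: finishes 23, weight 13, w·C = 299
J2: finishes 38, weight 7, w·C = 266
J1: finishes 55, weight 4, w·C = 220
J5: finishes 73, weight 6, w·C = 438
Sum = 9+81+299+266+220+438 = 1313.

1313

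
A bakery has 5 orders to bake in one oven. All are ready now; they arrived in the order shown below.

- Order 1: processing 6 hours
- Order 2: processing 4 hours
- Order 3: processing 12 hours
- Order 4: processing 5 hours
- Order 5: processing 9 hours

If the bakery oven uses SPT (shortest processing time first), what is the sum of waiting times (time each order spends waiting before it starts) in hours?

52

SPT (increasing processing time): Order 2 Order 4 Order 1 Order 5 Order 3.
Order 2: waits 0, runs 0→4
Order 4: waits 4, runs 4→9
Order 1: waits 9, runs 9→15
Order 5: waits 15, runs 15→24
Order 3: waits 24, runs 24→36
Sum = 0+4+9+15+24 = 52.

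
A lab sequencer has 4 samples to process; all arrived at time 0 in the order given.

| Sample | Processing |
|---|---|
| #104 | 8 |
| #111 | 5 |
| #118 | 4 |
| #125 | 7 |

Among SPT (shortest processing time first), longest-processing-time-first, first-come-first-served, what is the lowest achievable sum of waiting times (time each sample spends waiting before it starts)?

29

SPT (increasing processing time): #118 #111 #125 #104.
#118: waits 0, runs 0→4
#111: waits 4, runs 4→9
#125: waits 9, runs 9→16
#104: waits 16, runs 16→24
Sum = 0+4+9+16 = 29.
LPT (decreasing processing time): #104 #125 #111 #118.
#104: waits 0, runs 0→8
#125: waits 8, runs 8→15
#111: waits 15, runs 15→20
#118: waits 20, runs 20→24
Sum = 0+8+15+20 = 43.
FIFO (arrival order): #104 #111 #118 #125.
#104: waits 0, runs 0→8
#111: waits 8, runs 8→13
#118: waits 13, runs 13→17
#125: waits 17, runs 17→24
Sum = 0+8+13+17 = 38.
SPT 29, LPT 43, FIFO 38 → minimum 29.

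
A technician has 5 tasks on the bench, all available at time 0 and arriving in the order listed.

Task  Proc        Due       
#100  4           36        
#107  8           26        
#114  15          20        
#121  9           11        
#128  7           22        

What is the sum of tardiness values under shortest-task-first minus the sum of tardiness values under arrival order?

-13

SPT (increasing processing time): #100 #128 #107 #121 #114.
#100: 0→4, due 36, tardiness 0
#128: 4→11, due 22, tardiness 0
#107: 11→19, due 26, tardiness 0
#121: 19→28, due 11, tardiness 17
#114: 28→43, due 20, tardiness 23
Sum = 0+0+0+17+23 = 40.
FIFO (arrival order): #100 #107 #114 #121 #128.
#100: 0→4, due 36, tardiness 0
#107: 4→12, due 26, tardiness 0
#114: 12→27, due 20, tardiness 7
#121: 27→36, due 11, tardiness 25
#128: 36→43, due 22, tardiness 21
Sum = 0+0+7+25+21 = 53.
Difference = 40 − 53 = -13.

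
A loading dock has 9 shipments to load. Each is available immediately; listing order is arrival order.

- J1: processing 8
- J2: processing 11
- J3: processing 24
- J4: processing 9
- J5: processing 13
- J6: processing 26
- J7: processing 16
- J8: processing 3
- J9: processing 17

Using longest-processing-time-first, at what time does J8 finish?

LPT (decreasing processing time): J6 J3 J9 J7 J5 J2 J4 J1 J8.
J6: 0→26
J3: 26→50
J9: 50→67
J7: 67→83
J5: 83→96
J2: 96→107
J4: 107→116
J1: 116→124
J8: 124→127

127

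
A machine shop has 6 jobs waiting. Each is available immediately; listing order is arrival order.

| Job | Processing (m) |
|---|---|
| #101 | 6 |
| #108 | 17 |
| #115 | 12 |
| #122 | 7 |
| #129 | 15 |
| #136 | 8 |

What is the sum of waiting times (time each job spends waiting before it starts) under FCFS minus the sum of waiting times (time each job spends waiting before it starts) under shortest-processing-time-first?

FIFO (arrival order): #101 #108 #115 #122 #129 #136.
#101: waits 0, runs 0→6
#108: waits 6, runs 6→23
#115: waits 23, runs 23→35
#122: waits 35, runs 35→42
#129: waits 42, runs 42→57
#136: waits 57, runs 57→65
Sum = 0+6+23+35+42+57 = 163.
SPT (increasing processing time): #101 #122 #136 #115 #129 #108.
#101: waits 0, runs 0→6
#122: waits 6, runs 6→13
#136: waits 13, runs 13→21
#115: waits 21, runs 21→33
#129: waits 33, runs 33→48
#108: waits 48, runs 48→65
Sum = 0+6+13+21+33+48 = 121.
Difference = 163 − 121 = 42.

42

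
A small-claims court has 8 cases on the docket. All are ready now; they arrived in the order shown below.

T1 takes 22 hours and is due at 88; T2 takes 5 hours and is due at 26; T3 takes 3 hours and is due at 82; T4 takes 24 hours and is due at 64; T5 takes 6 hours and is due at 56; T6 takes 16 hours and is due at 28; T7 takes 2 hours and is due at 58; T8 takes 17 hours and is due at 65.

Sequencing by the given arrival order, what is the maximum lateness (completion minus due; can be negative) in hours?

48

FIFO (arrival order): T1 T2 T3 T4 T5 T6 T7 T8.
T1: 0→22, due 88, lateness -66
T2: 22→27, due 26, lateness 1
T3: 27→30, due 82, lateness -52
T4: 30→54, due 64, lateness -10
T5: 54→60, due 56, lateness 4
T6: 60→76, due 28, lateness 48
T7: 76→78, due 58, lateness 20
T8: 78→95, due 65, lateness 30
Maximum = 48.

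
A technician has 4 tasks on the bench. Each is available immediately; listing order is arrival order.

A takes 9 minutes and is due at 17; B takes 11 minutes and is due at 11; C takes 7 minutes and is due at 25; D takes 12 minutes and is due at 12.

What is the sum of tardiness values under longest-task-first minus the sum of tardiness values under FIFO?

3

LPT (decreasing processing time): D B A C.
D: 0→12, due 12, tardiness 0
B: 12→23, due 11, tardiness 12
A: 23→32, due 17, tardiness 15
C: 32→39, due 25, tardiness 14
Sum = 0+12+15+14 = 41.
FIFO (arrival order): A B C D.
A: 0→9, due 17, tardiness 0
B: 9→20, due 11, tardiness 9
C: 20→27, due 25, tardiness 2
D: 27→39, due 12, tardiness 27
Sum = 0+9+2+27 = 38.
Difference = 41 − 38 = 3.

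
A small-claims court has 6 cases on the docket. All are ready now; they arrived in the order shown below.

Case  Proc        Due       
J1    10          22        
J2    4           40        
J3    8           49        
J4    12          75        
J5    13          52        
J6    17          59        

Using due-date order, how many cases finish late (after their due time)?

EDD (increasing due date): J1 J2 J3 J5 J6 J4.
J1: 0→10, due 22, tardiness 0
J2: 10→14, due 40, tardiness 0
J3: 14→22, due 49, tardiness 0
J5: 22→35, due 52, tardiness 0
J6: 35→52, due 59, tardiness 0
J4: 52→64, due 75, tardiness 0
Late cases: 0.

0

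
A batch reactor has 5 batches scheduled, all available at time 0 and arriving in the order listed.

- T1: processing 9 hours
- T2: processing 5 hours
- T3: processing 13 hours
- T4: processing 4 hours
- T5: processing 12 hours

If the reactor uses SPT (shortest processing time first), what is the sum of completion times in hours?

104

SPT (increasing processing time): T4 T2 T1 T5 T3.
T4: 0→4
T2: 4→9
T1: 9→18
T5: 18→30
T3: 30→43
Sum = 4+9+18+30+43 = 104.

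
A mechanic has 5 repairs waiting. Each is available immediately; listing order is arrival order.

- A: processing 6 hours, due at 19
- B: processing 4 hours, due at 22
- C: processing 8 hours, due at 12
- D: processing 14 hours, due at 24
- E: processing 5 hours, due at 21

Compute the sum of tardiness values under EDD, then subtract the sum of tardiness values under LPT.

EDD (increasing due date): C A E B D.
C: 0→8, due 12, tardiness 0
A: 8→14, due 19, tardiness 0
E: 14→19, due 21, tardiness 0
B: 19→23, due 22, tardiness 1
D: 23→37, due 24, tardiness 13
Sum = 0+0+0+1+13 = 14.
LPT (decreasing processing time): D C A E B.
D: 0→14, due 24, tardiness 0
C: 14→22, due 12, tardiness 10
A: 22→28, due 19, tardiness 9
E: 28→33, due 21, tardiness 12
B: 33→37, due 22, tardiness 15
Sum = 0+10+9+12+15 = 46.
Difference = 14 − 46 = -32.

-32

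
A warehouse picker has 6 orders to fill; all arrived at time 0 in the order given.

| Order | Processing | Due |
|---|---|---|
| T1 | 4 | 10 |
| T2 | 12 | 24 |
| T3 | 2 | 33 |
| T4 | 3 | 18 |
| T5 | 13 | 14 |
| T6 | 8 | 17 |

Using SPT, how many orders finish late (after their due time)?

SPT (increasing processing time): T3 T4 T1 T6 T2 T5.
T3: 0→2, due 33, tardiness 0
T4: 2→5, due 18, tardiness 0
T1: 5→9, due 10, tardiness 0
T6: 9→17, due 17, tardiness 0
T2: 17→29, due 24, tardiness 5
T5: 29→42, due 14, tardiness 28
Late orders: 2.

2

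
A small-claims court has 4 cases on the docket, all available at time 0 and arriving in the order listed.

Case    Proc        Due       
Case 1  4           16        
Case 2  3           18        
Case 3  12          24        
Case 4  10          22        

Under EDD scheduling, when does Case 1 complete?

EDD (increasing due date): Case 1 Case 2 Case 4 Case 3.
Case 1: 0→4

4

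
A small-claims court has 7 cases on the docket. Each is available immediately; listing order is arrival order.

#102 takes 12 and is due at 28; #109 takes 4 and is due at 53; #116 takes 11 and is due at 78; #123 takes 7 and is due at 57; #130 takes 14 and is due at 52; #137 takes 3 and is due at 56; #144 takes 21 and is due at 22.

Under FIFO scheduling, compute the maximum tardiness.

50

FIFO (arrival order): #102 #109 #116 #123 #130 #137 #144.
#102: 0→12, due 28, tardiness 0
#109: 12→16, due 53, tardiness 0
#116: 16→27, due 78, tardiness 0
#123: 27→34, due 57, tardiness 0
#130: 34→48, due 52, tardiness 0
#137: 48→51, due 56, tardiness 0
#144: 51→72, due 22, tardiness 50
Maximum = 50.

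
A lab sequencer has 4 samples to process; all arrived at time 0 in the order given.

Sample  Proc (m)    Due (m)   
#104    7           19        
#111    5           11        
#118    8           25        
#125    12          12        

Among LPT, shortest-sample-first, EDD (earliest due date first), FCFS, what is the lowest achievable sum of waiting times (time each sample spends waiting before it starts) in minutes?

LPT (decreasing processing time): #125 #118 #104 #111.
#125: waits 0, runs 0→12
#118: waits 12, runs 12→20
#104: waits 20, runs 20→27
#111: waits 27, runs 27→32
Sum = 0+12+20+27 = 59.
SPT (increasing processing time): #111 #104 #118 #125.
#111: waits 0, runs 0→5
#104: waits 5, runs 5→12
#118: waits 12, runs 12→20
#125: waits 20, runs 20→32
Sum = 0+5+12+20 = 37.
EDD (increasing due date): #111 #125 #104 #118.
#111: waits 0, runs 0→5
#125: waits 5, runs 5→17
#104: waits 17, runs 17→24
#118: waits 24, runs 24→32
Sum = 0+5+17+24 = 46.
FIFO (arrival order): #104 #111 #118 #125.
#104: waits 0, runs 0→7
#111: waits 7, runs 7→12
#118: waits 12, runs 12→20
#125: waits 20, runs 20→32
Sum = 0+7+12+20 = 39.
LPT 59, SPT 37, EDD 46, FIFO 39 → minimum 37.

37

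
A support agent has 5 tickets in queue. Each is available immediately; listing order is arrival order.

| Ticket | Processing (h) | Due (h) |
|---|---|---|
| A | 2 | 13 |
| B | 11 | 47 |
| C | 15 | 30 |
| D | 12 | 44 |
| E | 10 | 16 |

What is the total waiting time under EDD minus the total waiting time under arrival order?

-3

EDD (increasing due date): A E C D B.
A: waits 0, runs 0→2
E: waits 2, runs 2→12
C: waits 12, runs 12→27
D: waits 27, runs 27→39
B: waits 39, runs 39→50
Sum = 0+2+12+27+39 = 80.
FIFO (arrival order): A B C D E.
A: waits 0, runs 0→2
B: waits 2, runs 2→13
C: waits 13, runs 13→28
D: waits 28, runs 28→40
E: waits 40, runs 40→50
Sum = 0+2+13+28+40 = 83.
Difference = 80 − 83 = -3.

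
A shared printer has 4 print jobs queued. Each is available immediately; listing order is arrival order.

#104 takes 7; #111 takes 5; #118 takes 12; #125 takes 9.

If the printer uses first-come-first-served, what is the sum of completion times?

76

FIFO (arrival order): #104 #111 #118 #125.
#104: 0→7
#111: 7→12
#118: 12→24
#125: 24→33
Sum = 7+12+24+33 = 76.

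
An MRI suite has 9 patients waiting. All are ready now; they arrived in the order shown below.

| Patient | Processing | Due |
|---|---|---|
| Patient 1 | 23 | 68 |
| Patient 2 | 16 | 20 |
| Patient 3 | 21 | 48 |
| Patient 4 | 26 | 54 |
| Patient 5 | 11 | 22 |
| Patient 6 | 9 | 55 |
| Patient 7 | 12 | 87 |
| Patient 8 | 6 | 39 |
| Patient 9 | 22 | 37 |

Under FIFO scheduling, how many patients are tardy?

8

FIFO (arrival order): Patient 1 Patient 2 Patient 3 Patient 4 Patient 5 Patient 6 Patient 7 Patient 8 Patient 9.
Patient 1: 0→23, due 68, tardiness 0
Patient 2: 23→39, due 20, tardiness 19
Patient 3: 39→60, due 48, tardiness 12
Patient 4: 60→86, due 54, tardiness 32
Patient 5: 86→97, due 22, tardiness 75
Patient 6: 97→106, due 55, tardiness 51
Patient 7: 106→118, due 87, tardiness 31
Patient 8: 118→124, due 39, tardiness 85
Patient 9: 124→146, due 37, tardiness 109
Late patients: 8.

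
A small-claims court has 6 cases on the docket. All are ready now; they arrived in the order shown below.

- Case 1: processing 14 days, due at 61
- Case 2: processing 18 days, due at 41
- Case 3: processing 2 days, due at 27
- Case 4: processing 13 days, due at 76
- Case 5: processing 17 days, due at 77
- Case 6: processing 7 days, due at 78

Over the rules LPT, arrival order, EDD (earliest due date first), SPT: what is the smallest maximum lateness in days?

LPT (decreasing processing time): Case 2 Case 5 Case 1 Case 4 Case 6 Case 3.
Case 2: 0→18, due 41, lateness -23
Case 5: 18→35, due 77, lateness -42
Case 1: 35→49, due 61, lateness -12
Case 4: 49→62, due 76, lateness -14
Case 6: 62→69, due 78, lateness -9
Case 3: 69→71, due 27, lateness 44
Maximum = 44.
FIFO (arrival order): Case 1 Case 2 Case 3 Case 4 Case 5 Case 6.
Case 1: 0→14, due 61, lateness -47
Case 2: 14→32, due 41, lateness -9
Case 3: 32→34, due 27, lateness 7
Case 4: 34→47, due 76, lateness -29
Case 5: 47→64, due 77, lateness -13
Case 6: 64→71, due 78, lateness -7
Maximum = 7.
EDD (increasing due date): Case 3 Case 2 Case 1 Case 4 Case 5 Case 6.
Case 3: 0→2, due 27, lateness -25
Case 2: 2→20, due 41, lateness -21
Case 1: 20→34, due 61, lateness -27
Case 4: 34→47, due 76, lateness -29
Case 5: 47→64, due 77, lateness -13
Case 6: 64→71, due 78, lateness -7
Maximum = -7.
SPT (increasing processing time): Case 3 Case 6 Case 4 Case 1 Case 5 Case 2.
Case 3: 0→2, due 27, lateness -25
Case 6: 2→9, due 78, lateness -69
Case 4: 9→22, due 76, lateness -54
Case 1: 22→36, due 61, lateness -25
Case 5: 36→53, due 77, lateness -24
Case 2: 53→71, due 41, lateness 30
Maximum = 30.
LPT 44, FIFO 7, EDD -7, SPT 30 → minimum -7.

-7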